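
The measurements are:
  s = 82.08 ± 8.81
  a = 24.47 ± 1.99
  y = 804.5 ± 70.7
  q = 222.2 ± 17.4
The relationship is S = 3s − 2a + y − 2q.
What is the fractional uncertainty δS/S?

S is a linear combination, so absolute uncertainties add in quadrature:
  (3·δs)² = 699;  (2·δa)² = 15.8;  (δy)² = 5000;  (2·δq)² = 1210
δS = √(6920) = 83.2
S = 557.4, so δS/S = 83.2/557.4 = 0.149.

0.149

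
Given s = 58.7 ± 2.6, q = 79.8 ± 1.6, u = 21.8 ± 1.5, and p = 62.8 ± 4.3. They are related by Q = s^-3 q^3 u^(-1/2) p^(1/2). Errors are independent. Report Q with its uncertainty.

Products/powers → add relative errors in quadrature, weighted by exponent:
  (-3·δs/s)² = (-3×0.0443)² = 0.0177;  (3·δq/q)² = (3×0.0201)² = 0.00362;  (−½·δu/u)² = (-0.5×0.0688)² = 0.00118;  (½·δp/p)² = (0.5×0.0685)² = 0.00117
δQ/Q = √(0.0236) = 0.154
Q = 4.26, so δQ = 0.154 × 4.26 = 0.656.

4.26 ± 0.656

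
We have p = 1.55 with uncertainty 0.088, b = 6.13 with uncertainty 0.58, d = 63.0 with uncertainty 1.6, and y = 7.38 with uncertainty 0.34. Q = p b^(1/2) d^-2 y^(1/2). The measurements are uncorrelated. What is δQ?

Relative error in a monomial: (δQ/Q)² = Σ (nᵢ · δxᵢ/xᵢ)².
  (1·δp/p)² = (1×0.0568)² = 0.00322;  (½·δb/b)² = (0.5×0.0946)² = 0.00224;  (-2·δd/d)² = (-2×0.0254)² = 0.00258;  (½·δy/y)² = (0.5×0.0461)² = 0.000531
δQ/Q = √(0.00857) = 0.0926
Q = 0.00263, so δQ = 0.0926 × 0.00263 = 0.000243.

0.000243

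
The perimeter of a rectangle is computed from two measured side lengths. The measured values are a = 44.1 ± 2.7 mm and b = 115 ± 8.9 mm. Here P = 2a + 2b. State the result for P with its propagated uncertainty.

318 ± 18.6 mm

P is a linear combination, so absolute uncertainties add in quadrature:
  (2·δa)² = 29.2;  (2·δb)² = 317
δP = √(346) = 18.6 mm
P = 318 mm.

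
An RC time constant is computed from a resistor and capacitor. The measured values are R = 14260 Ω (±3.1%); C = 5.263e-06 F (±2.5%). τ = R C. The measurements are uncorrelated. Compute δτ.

0.00299 s

Since τ is a product/quotient, work with relative uncertainties:
  (1·δR/R)² = (1×0.0310)² = 0.000961;  (1·δC/C)² = (1×0.0250)² = 0.000625
δτ/τ = √(0.00159) = 0.0398
τ = 0.07505 s, so δτ = 0.0398 × 0.07505 = 0.00299 s.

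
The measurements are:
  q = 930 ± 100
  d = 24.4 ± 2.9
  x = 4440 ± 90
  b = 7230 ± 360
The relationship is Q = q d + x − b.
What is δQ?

Let p = q·d = 22700. δp/p = √((1·δq/q)² + (1·δd/d)²) = √(0.0116 + 0.0141) = 0.160, so δp = 3640.
Q = p + x − b: δQ = √(δp² + δx² + δb²) = √(1.32e+07 + 8100 + 1.3e+05) = 3660

3660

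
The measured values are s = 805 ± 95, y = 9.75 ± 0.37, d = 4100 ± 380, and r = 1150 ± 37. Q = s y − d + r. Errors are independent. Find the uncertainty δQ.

1050

Let p = s·y = 7850. δp/p = √((1·δs/s)² + (1·δy/y)²) = √(0.0139 + 0.00144) = 0.124, so δp = 973.
Q = p − d + r: δQ = √(δp² + δd² + δr²) = √(9.47e+05 + 1.44e+05 + 1370) = 1050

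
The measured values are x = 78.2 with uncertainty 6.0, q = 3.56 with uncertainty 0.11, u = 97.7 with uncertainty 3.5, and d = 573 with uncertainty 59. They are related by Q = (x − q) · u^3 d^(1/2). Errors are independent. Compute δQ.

2.4e+08

Let w = x − q = 74.6. δw = √(δx² + δq²) = √(36.0 + 0.0121) = 6.00, so δw/w = 0.0804.
Q is then a monomial in w, u, d:
δQ/Q = √((δw/w)² + (3·δu/u)² + (½·δd/d)²) = √(0.00646 + 0.0116 + 0.00265) = 0.144
Q = 1.67e+09, so δQ = 0.144 × 1.67e+09 = 2.4e+08.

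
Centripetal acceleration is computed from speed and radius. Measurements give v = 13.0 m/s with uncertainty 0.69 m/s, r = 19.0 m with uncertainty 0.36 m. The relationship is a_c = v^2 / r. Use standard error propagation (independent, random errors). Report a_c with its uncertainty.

8.89 ± 0.959 m/s^2

Relative error in a monomial: (δa_c/a_c)² = Σ (nᵢ · δxᵢ/xᵢ)².
  (2·δv/v)² = (2×0.0531)² = 0.0113;  (-1·δr/r)² = (-1×0.0189)² = 0.000359
δa_c/a_c = √(0.0116) = 0.108
a_c = 8.89 m/s^2, so δa_c = 0.108 × 8.89 = 0.959 m/s^2.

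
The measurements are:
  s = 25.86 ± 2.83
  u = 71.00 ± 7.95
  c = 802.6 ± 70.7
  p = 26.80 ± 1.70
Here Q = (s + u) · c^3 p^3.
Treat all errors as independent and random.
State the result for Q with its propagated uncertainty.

(9.639 ± 3.25) × 10^14

Let w = s + u = 96.86. δw = √(δs² + δu²) = √(8.01 + 63.2) = 8.44, so δw/w = 0.0871.
Q is then a monomial in w, c, p:
δQ/Q = √((δw/w)² + (3·δc/c)² + (3·δp/p)²) = √(0.00759 + 0.0698 + 0.0362) = 0.337
Q = 9.639e+14, so δQ = 0.337 × 9.639e+14 = 3.25e+14.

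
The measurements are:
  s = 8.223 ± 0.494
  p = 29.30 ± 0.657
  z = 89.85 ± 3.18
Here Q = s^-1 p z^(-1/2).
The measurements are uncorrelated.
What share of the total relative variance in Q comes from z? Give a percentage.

7.08%

(δQ/Q)² = (-1·δs/s)² + (1·δp/p)² + (−½·δz/z)²
  s term: (-1×0.0601)² = 0.00361
  p term: (1×0.0224)² = 0.000503
  z term: (-0.5×0.0354)² = 0.000313
Total = 0.00443. Share from z = 0.000313/0.00443 = 0.0708.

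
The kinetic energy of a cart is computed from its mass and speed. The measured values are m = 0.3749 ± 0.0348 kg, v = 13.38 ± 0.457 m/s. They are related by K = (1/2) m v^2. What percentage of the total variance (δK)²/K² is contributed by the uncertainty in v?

35.1%

(δK/K)² = (1·δm/m)² + (2·δv/v)²
  m term: (1×0.0928)² = 0.00862
  v term: (2×0.0342)² = 0.00467
Total = 0.0133. Share from v = 0.00467/0.0133 = 0.351.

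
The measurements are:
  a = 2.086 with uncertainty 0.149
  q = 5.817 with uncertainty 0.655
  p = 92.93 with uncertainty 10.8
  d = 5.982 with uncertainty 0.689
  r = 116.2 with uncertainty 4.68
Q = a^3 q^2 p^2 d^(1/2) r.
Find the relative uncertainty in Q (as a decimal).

Relative error in a monomial: (δQ/Q)² = Σ (nᵢ · δxᵢ/xᵢ)².
  (3·δa/a)² = (3×0.0714)² = 0.0459;  (2·δq/q)² = (2×0.113)² = 0.0507;  (2·δp/p)² = (2×0.116)² = 0.0540;  (½·δd/d)² = (0.5×0.115)² = 0.00332;  (1·δr/r)² = (1×0.0403)² = 0.00162
δQ/Q = √(0.156) = 0.394

0.394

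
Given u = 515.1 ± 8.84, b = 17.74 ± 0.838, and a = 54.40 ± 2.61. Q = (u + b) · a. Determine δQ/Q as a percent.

5.08%

Let w = u + b = 532.8. δw = √(δu² + δb²) = √(78.1 + 0.702) = 8.88, so δw/w = 0.0167.
Q is then a monomial in w, a:
δQ/Q = √((δw/w)² + (1·δa/a)²) = √(0.000278 + 0.00230) = 0.0508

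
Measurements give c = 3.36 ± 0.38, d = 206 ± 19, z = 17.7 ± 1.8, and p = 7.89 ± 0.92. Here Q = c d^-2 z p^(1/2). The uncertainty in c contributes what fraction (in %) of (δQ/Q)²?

21.1%

(δQ/Q)² = (1·δc/c)² + (-2·δd/d)² + (1·δz/z)² + (½·δp/p)²
  c term: (1×0.113)² = 0.0128
  d term: (-2×0.0922)² = 0.0340
  z term: (1×0.102)² = 0.0103
  p term: (0.5×0.117)² = 0.00340
Total = 0.0606. Share from c = 0.0128/0.0606 = 0.211.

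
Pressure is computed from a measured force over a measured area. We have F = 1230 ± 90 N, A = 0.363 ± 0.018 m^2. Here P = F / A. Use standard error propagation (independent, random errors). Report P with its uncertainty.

3390 ± 300 Pa

For a monomial P ∝ F, A^-1, fractional errors add in quadrature:
  (1·δF/F)² = (1×0.0732)² = 0.00535;  (-1·δA/A)² = (-1×0.0496)² = 0.00246
δP/P = √(0.00781) = 0.0884
P = 3390 Pa, so δP = 0.0884 × 3390 = 300 Pa.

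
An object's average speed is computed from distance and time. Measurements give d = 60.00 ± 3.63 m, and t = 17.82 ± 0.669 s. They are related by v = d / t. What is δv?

Relative error in a monomial: (δv/v)² = Σ (nᵢ · δxᵢ/xᵢ)².
  (1·δd/d)² = (1×0.0605)² = 0.00366;  (-1·δt/t)² = (-1×0.0375)² = 0.00141
δv/v = √(0.00507) = 0.0712
v = 3.367 m/s, so δv = 0.0712 × 3.367 = 0.240 m/s.

0.240 m/s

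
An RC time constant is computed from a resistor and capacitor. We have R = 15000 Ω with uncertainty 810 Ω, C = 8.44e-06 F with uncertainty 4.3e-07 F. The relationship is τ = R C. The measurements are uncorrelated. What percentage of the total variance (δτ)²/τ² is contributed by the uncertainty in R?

(δτ/τ)² = (1·δR/R)² + (1·δC/C)²
  R term: (1×0.0540)² = 0.00292
  C term: (1×0.0509)² = 0.00260
Total = 0.00551. Share from R = 0.00292/0.00551 = 0.529.

52.9%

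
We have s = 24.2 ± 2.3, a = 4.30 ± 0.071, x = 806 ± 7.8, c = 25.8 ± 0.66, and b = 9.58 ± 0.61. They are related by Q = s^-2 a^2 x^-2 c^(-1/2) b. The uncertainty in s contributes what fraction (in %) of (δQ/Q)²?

(δQ/Q)² = (-2·δs/s)² + (2·δa/a)² + (-2·δx/x)² + (−½·δc/c)² + (1·δb/b)²
  s term: (-2×0.0950)² = 0.0361
  a term: (2×0.0165)² = 0.00109
  x term: (-2×0.00968)² = 0.000375
  c term: (-0.5×0.0256)² = 0.000164
  b term: (1×0.0637)² = 0.00405
Total = 0.0418. Share from s = 0.0361/0.0418 = 0.864.

86.4%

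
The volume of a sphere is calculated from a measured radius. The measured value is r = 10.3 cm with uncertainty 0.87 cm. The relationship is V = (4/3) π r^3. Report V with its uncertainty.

Each factor contributes (exponent × relative error)² to (δV/V)²:
  (3·δr/r)² = (3×0.0845)² = 0.0642
δV/V = √(0.0642) = 0.253
V = 4580 cm^3, so δV = 0.253 × 4580 = 1160 cm^3.

4580 ± 1160 cm^3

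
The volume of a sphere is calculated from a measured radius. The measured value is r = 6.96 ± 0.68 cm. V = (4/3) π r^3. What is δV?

V ∝ r^3, so δV/V = |3| · δr/r = 3 × 0.0977 = 0.293.
V = 1410 cm^3, so δV = 0.293 × 1410 = 414 cm^3.

414 cm^3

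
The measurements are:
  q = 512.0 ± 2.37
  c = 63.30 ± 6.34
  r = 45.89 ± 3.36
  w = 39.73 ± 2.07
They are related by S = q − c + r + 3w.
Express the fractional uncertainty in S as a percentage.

Each term contributes (cᵢ δxᵢ)² to (δS)²:
  (δq)² = 5.62;  (δc)² = 40.2;  (δr)² = 11.3;  (3·δw)² = 38.6
δS = √(95.7) = 9.78
S = 613.8, so δS/S = 9.78/613.8 = 0.0159.

1.59%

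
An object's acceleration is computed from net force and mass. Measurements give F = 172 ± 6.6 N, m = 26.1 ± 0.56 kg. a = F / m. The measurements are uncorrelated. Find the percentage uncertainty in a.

Since a is a product/quotient, work with relative uncertainties:
  (1·δF/F)² = (1×0.0384)² = 0.00147;  (-1·δm/m)² = (-1×0.0215)² = 0.000460
δa/a = √(0.00193) = 0.0440

4.40%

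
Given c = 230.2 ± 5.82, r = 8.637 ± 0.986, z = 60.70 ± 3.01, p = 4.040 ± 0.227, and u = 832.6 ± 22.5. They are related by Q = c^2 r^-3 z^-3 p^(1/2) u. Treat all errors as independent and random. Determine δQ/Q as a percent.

37.9%

Each factor contributes (exponent × relative error)² to (δQ/Q)²:
  (2·δc/c)² = (2×0.0253)² = 0.00256;  (-3·δr/r)² = (-3×0.114)² = 0.117;  (-3·δz/z)² = (-3×0.0496)² = 0.0221;  (½·δp/p)² = (0.5×0.0562)² = 0.000789;  (1·δu/u)² = (1×0.0270)² = 0.000730
δQ/Q = √(0.143) = 0.379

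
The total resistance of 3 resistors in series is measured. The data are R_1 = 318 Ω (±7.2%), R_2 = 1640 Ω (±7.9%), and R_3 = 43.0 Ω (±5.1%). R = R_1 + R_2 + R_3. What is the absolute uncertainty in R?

132 Ω

For a sum/difference, combine absolute errors in quadrature:
  (δR_1)² = 524;  (δR_2)² = 16800;  (δR_3)² = 4.81
δR = √(17300) = 132 Ω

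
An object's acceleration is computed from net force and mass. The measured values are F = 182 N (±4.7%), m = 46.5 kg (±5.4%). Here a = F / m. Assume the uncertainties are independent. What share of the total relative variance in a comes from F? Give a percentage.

(δa/a)² = (1·δF/F)² + (-1·δm/m)²
  F term: (1×0.0470)² = 0.00221
  m term: (-1×0.0540)² = 0.00292
Total = 0.00512. Share from F = 0.00221/0.00512 = 0.431.

43.1%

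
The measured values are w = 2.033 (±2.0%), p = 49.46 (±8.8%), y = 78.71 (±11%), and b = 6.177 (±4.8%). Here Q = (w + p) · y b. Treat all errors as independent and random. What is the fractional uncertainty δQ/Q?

Let u = w + p = 51.49. δu = √(δw² + δp²) = √(0.00165 + 18.9) = 4.35, so δu/u = 0.0845.
Q is then a monomial in u, y, b:
δQ/Q = √((δu/u)² + (1·δy/y)² + (1·δb/b)²) = √(0.00715 + 0.0121 + 0.00230) = 0.147

0.147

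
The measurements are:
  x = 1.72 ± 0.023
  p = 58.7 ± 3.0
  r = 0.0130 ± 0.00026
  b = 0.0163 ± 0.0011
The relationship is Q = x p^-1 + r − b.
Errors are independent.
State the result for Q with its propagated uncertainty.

Let w = x·p^-1 = 0.0293. δw/w = √((1·δx/x)² + (-1·δp/p)²) = √(0.000179 + 0.00261) = 0.0528, so δw = 0.00155.
Q = w + r − b: δQ = √(δw² + δr² + δb²) = √(2.4e-06 + 6.76e-08 + 1.21e-06) = 0.00192
Q = 0.0260.

0.0260 ± 0.00192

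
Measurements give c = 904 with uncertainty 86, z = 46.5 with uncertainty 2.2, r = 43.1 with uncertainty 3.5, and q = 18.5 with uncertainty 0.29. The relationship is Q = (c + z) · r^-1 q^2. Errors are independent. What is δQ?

Let u = c + z = 950. δu = √(δc² + δz²) = √(7400 + 4.84) = 86.0, so δu/u = 0.0905.
Q is then a monomial in u, r, q:
δQ/Q = √((δu/u)² + (-1·δr/r)² + (2·δq/q)²) = √(0.00819 + 0.00659 + 0.000983) = 0.126
Q = 7550, so δQ = 0.126 × 7550 = 948.

948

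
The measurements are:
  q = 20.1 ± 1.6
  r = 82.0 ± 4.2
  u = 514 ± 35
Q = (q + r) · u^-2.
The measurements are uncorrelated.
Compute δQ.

5.53e-05

Let w = q + r = 102. δw = √(δq² + δr²) = √(2.56 + 17.6) = 4.49, so δw/w = 0.0440.
Q is then a monomial in w, u:
δQ/Q = √((δw/w)² + (-2·δu/u)²) = √(0.00194 + 0.0185) = 0.143
Q = 0.000386, so δQ = 0.143 × 0.000386 = 5.53e-05.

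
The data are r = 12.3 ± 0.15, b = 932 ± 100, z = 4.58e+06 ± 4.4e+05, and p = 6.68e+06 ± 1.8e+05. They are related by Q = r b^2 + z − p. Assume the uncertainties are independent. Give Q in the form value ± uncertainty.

Let w = r·b^2 = 1.07e+07. δw/w = √((1·δr/r)² + (2·δb/b)²) = √(0.000149 + 0.0460) = 0.215, so δw = 2.3e+06.
Q = w + z − p: δQ = √(δw² + δz² + δp²) = √(5.27e+12 + 1.94e+11 + 3.24e+10) = 2.35e+06
Q = 8.58e+06.

(8.58 ± 2.35) × 10^6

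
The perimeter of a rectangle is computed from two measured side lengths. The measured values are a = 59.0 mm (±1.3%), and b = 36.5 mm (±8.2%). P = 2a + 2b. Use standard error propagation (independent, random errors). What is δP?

Absolute uncertainties add in quadrature for a linear combination:
  (2·δa)² = 2.35;  (2·δb)² = 35.8
δP = √(38.2) = 6.18 mm

6.18 mm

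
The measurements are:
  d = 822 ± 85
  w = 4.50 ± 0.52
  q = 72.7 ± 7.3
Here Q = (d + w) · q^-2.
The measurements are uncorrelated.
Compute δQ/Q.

0.226

Let u = d + w = 826. δu = √(δd² + δw²) = √(7220 + 0.270) = 85.0, so δu/u = 0.103.
Q is then a monomial in u, q:
δQ/Q = √((δu/u)² + (-2·δq/q)²) = √(0.0106 + 0.0403) = 0.226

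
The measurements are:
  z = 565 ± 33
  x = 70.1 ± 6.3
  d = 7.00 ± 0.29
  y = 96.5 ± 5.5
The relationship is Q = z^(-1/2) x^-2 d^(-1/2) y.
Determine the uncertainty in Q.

5.99e-05

Since Q is a product/quotient, work with relative uncertainties:
  (−½·δz/z)² = (-0.5×0.0584)² = 0.000853;  (-2·δx/x)² = (-2×0.0899)² = 0.0323;  (−½·δd/d)² = (-0.5×0.0414)² = 0.000429;  (1·δy/y)² = (1×0.0570)² = 0.00325
δQ/Q = √(0.0368) = 0.192
Q = 0.000312, so δQ = 0.192 × 0.000312 = 5.99e-05.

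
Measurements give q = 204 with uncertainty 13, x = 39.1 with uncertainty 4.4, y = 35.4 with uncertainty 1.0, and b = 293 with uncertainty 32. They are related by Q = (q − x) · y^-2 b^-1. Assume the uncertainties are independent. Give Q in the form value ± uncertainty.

(4.49 ± 0.667) × 10^-4

Let u = q − x = 165. δu = √(δq² + δx²) = √(169 + 19.4) = 13.7, so δu/u = 0.0832.
Q is then a monomial in u, y, b:
δQ/Q = √((δu/u)² + (-2·δy/y)² + (-1·δb/b)²) = √(0.00693 + 0.00319 + 0.0119) = 0.148
Q = 0.000449, so δQ = 0.148 × 0.000449 = 6.67e-05.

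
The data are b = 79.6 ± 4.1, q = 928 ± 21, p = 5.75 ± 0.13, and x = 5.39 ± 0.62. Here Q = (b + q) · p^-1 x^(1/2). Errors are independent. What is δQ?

Let u = b + q = 1010. δu = √(δb² + δq²) = √(16.8 + 441) = 21.4, so δu/u = 0.0212.
Q is then a monomial in u, p, x:
δQ/Q = √((δu/u)² + (-1·δp/p)² + (½·δx/x)²) = √(0.000451 + 0.000511 + 0.00331) = 0.0653
Q = 407, so δQ = 0.0653 × 407 = 26.6.

26.6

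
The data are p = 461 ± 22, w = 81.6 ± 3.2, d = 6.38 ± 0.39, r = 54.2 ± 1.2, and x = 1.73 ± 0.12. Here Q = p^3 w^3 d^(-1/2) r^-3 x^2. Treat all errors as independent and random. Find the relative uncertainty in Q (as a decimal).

0.243

Since Q is a product/quotient, work with relative uncertainties:
  (3·δp/p)² = (3×0.0477)² = 0.0205;  (3·δw/w)² = (3×0.0392)² = 0.0138;  (−½·δd/d)² = (-0.5×0.0611)² = 0.000934;  (-3·δr/r)² = (-3×0.0221)² = 0.00441;  (2·δx/x)² = (2×0.0694)² = 0.0192
δQ/Q = √(0.0589) = 0.243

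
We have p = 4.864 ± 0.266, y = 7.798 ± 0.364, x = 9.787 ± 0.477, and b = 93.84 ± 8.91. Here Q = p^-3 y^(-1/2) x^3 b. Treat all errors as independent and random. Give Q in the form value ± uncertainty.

273.8 ± 65.8

Q is a product of powers, so relative uncertainties combine in quadrature:
  (-3·δp/p)² = (-3×0.0547)² = 0.0269;  (−½·δy/y)² = (-0.5×0.0467)² = 0.000545;  (3·δx/x)² = (3×0.0487)² = 0.0214;  (1·δb/b)² = (1×0.0949)² = 0.00902
δQ/Q = √(0.0579) = 0.241
Q = 273.8, so δQ = 0.241 × 273.8 = 65.8.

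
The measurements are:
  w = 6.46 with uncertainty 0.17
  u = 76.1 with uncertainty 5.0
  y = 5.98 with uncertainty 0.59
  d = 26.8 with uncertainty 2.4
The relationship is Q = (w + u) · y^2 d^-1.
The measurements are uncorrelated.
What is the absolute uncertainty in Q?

Let h = w + u = 82.6. δh = √(δw² + δu²) = √(0.0289 + 25.0) = 5.00, so δh/h = 0.0606.
Q is then a monomial in h, y, d:
δQ/Q = √((δh/h)² + (2·δy/y)² + (-1·δd/d)²) = √(0.00367 + 0.0389 + 0.00802) = 0.225
Q = 110, so δQ = 0.225 × 110 = 24.8.

24.8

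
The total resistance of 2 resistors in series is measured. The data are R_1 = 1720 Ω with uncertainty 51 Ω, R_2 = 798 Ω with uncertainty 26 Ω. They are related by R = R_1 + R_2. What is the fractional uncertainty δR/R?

R is a linear combination, so absolute uncertainties add in quadrature:
  (δR_1)² = 2600;  (δR_2)² = 676
δR = √(3280) = 57.2 Ω
R = 2520 Ω, so δR/R = 57.2/2520 = 0.0227.

0.0227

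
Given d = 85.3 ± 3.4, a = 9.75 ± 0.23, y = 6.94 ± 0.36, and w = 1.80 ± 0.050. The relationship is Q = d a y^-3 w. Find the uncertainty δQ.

Q is a product of powers, so relative uncertainties combine in quadrature:
  (1·δd/d)² = (1×0.0399)² = 0.00159;  (1·δa/a)² = (1×0.0236)² = 0.000556;  (-3·δy/y)² = (-3×0.0519)² = 0.0242;  (1·δw/w)² = (1×0.0278)² = 0.000772
δQ/Q = √(0.0271) = 0.165
Q = 4.48, so δQ = 0.165 × 4.48 = 0.738.

0.738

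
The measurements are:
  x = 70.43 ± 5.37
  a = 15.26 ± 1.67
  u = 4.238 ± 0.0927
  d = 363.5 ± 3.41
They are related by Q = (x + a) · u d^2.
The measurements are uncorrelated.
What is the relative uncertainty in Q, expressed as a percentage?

7.17%

Let w = x + a = 85.69. δw = √(δx² + δa²) = √(28.8 + 2.79) = 5.62, so δw/w = 0.0656.
Q is then a monomial in w, u, d:
δQ/Q = √((δw/w)² + (1·δu/u)² + (2·δd/d)²) = √(0.00431 + 0.000478 + 0.000352) = 0.0717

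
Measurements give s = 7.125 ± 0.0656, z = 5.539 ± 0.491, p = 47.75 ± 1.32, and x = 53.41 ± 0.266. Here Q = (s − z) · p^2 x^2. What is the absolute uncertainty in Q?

Let u = s − z = 1.586. δu = √(δs² + δz²) = √(0.00430 + 0.241) = 0.495, so δu/u = 0.312.
Q is then a monomial in u, p, x:
δQ/Q = √((δu/u)² + (2·δp/p)² + (2·δx/x)²) = √(0.0976 + 0.00306 + 9.92e-05) = 0.317
Q = 1.032e+07, so δQ = 0.317 × 1.032e+07 = 3.27e+06.

3.27e+06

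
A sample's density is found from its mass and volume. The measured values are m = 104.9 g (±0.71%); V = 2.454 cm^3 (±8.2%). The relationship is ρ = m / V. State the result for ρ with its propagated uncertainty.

42.75 ± 3.52 g/cm^3

Relative error in a monomial: (δρ/ρ)² = Σ (nᵢ · δxᵢ/xᵢ)².
  (1·δm/m)² = (1×0.00710)² = 5.04e-05;  (-1·δV/V)² = (-1×0.0820)² = 0.00672
δρ/ρ = √(0.00677) = 0.0823
ρ = 42.75 g/cm^3, so δρ = 0.0823 × 42.75 = 3.52 g/cm^3.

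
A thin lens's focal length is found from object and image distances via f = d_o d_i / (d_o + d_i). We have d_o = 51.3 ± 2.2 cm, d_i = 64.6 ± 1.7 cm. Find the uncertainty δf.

∂f/∂d_o = (d_i/(d_o+d_i))² = 0.311;  ∂f/∂d_i = (d_o/(d_o+d_i))² = 0.196
δf = √((∂f/∂d_o · δd_o)² + (∂f/∂d_i · δd_i)²) = √(0.467 + 0.111) = 0.760 cm

0.760 cm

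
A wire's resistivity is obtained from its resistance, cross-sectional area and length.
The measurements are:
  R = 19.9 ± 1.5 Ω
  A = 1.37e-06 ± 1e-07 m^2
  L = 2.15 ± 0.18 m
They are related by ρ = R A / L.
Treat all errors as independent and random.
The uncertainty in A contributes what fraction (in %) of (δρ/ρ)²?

29.6%

(δρ/ρ)² = (1·δR/R)² + (1·δA/A)² + (-1·δL/L)²
  R term: (1×0.0754)² = 0.00568
  A term: (1×0.0730)² = 0.00533
  L term: (-1×0.0837)² = 0.00701
Total = 0.0180. Share from A = 0.00533/0.0180 = 0.296.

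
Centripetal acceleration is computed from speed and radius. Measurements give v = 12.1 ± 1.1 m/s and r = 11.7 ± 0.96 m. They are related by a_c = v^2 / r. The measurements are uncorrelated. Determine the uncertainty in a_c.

Each factor contributes (exponent × relative error)² to (δa_c/a_c)²:
  (2·δv/v)² = (2×0.0909)² = 0.0331;  (-1·δr/r)² = (-1×0.0821)² = 0.00673
δa_c/a_c = √(0.0398) = 0.199
a_c = 12.5 m/s^2, so δa_c = 0.199 × 12.5 = 2.50 m/s^2.

2.50 m/s^2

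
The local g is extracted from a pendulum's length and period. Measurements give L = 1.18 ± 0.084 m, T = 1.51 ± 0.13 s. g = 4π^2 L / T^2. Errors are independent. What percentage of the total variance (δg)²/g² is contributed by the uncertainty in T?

(δg/g)² = (1·δL/L)² + (-2·δT/T)²
  L term: (1×0.0712)² = 0.00507
  T term: (-2×0.0861)² = 0.0296
Total = 0.0347. Share from T = 0.0296/0.0347 = 0.854.

85.4%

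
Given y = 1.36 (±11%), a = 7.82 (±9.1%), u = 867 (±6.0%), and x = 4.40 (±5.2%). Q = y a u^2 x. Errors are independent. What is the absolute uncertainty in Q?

6.81e+06

Relative error in a monomial: (δQ/Q)² = Σ (nᵢ · δxᵢ/xᵢ)².
  (1·δy/y)² = (1×0.110)² = 0.0121;  (1·δa/a)² = (1×0.0910)² = 0.00828;  (2·δu/u)² = (2×0.0600)² = 0.0144;  (1·δx/x)² = (1×0.0520)² = 0.00270
δQ/Q = √(0.0375) = 0.194
Q = 3.52e+07, so δQ = 0.194 × 3.52e+07 = 6.81e+06.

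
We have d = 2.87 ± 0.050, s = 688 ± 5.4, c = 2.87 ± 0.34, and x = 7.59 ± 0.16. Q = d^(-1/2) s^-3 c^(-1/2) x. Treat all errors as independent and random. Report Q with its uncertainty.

(8.12 ± 0.550) × 10^-9

Since Q is a product/quotient, work with relative uncertainties:
  (−½·δd/d)² = (-0.5×0.0174)² = 7.59e-05;  (-3·δs/s)² = (-3×0.00785)² = 0.000554;  (−½·δc/c)² = (-0.5×0.118)² = 0.00351;  (1·δx/x)² = (1×0.0211)² = 0.000444
δQ/Q = √(0.00458) = 0.0677
Q = 8.12e-09, so δQ = 0.0677 × 8.12e-09 = 5.5e-10.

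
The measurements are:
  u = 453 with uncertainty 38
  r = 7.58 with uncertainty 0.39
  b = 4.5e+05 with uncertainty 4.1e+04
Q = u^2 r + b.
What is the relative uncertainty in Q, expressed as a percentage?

Let p = u^2·r = 1.56e+06. δp/p = √((2·δu/u)² + (1·δr/r)²) = √(0.0281 + 0.00265) = 0.175, so δp = 2.73e+05.
Q = p + b: δQ = √(δp² + δb²) = √(7.45e+10 + 1.68e+09) = 2.76e+05
Q = 2.01e+06, so δQ/Q = 2.76e+05/2.01e+06 = 0.138.

13.8%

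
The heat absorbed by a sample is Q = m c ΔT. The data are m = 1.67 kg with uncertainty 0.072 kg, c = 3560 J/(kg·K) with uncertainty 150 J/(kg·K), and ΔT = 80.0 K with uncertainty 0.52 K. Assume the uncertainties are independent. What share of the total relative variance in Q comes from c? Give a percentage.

(δQ/Q)² = (1·δm/m)² + (1·δc/c)² + (1·δΔT/ΔT)²
  m term: (1×0.0431)² = 0.00186
  c term: (1×0.0421)² = 0.00178
  ΔT term: (1×0.00650)² = 4.23e-05
Total = 0.00368. Share from c = 0.00178/0.00368 = 0.483.

48.3%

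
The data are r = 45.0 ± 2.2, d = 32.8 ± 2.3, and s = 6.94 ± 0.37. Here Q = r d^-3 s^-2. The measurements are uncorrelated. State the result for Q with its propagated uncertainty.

Relative error in a monomial: (δQ/Q)² = Σ (nᵢ · δxᵢ/xᵢ)².
  (1·δr/r)² = (1×0.0489)² = 0.00239;  (-3·δd/d)² = (-3×0.0701)² = 0.0443;  (-2·δs/s)² = (-2×0.0533)² = 0.0114
δQ/Q = √(0.0580) = 0.241
Q = 2.65e-05, so δQ = 0.241 × 2.65e-05 = 6.38e-06.

(2.65 ± 0.638) × 10^-5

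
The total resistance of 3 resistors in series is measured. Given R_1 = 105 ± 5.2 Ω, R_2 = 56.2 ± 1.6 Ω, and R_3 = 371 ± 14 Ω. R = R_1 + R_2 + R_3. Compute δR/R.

0.0282

For a sum/difference, combine absolute errors in quadrature:
  (δR_1)² = 27.0;  (δR_2)² = 2.56;  (δR_3)² = 196
δR = √(226) = 15.0 Ω
R = 532 Ω, so δR/R = 15.0/532 = 0.0282.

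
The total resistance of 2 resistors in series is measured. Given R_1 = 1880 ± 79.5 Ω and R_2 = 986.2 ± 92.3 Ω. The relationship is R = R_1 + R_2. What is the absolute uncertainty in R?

122 Ω

Sums and differences: (δR)² = Σ (cᵢ δxᵢ)².
  (δR_1)² = 6320;  (δR_2)² = 8520
δR = √(14800) = 122 Ω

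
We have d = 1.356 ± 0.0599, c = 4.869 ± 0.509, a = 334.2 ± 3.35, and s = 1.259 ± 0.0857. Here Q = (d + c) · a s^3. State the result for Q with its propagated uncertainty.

Let u = d + c = 6.225. δu = √(δd² + δc²) = √(0.00359 + 0.259) = 0.513, so δu/u = 0.0823.
Q is then a monomial in u, a, s:
δQ/Q = √((δu/u)² + (1·δa/a)² + (3·δs/s)²) = √(0.00678 + 0.000100 + 0.0417) = 0.220
Q = 4152, so δQ = 0.220 × 4152 = 915.

4152 ± 915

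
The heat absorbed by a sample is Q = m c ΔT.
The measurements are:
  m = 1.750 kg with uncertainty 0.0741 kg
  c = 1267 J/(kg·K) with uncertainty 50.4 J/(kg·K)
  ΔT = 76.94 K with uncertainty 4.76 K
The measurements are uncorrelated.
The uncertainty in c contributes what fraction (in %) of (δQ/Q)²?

(δQ/Q)² = (1·δm/m)² + (1·δc/c)² + (1·δΔT/ΔT)²
  m term: (1×0.0423)² = 0.00179
  c term: (1×0.0398)² = 0.00158
  ΔT term: (1×0.0619)² = 0.00383
Total = 0.00720. Share from c = 0.00158/0.00720 = 0.220.

22.0%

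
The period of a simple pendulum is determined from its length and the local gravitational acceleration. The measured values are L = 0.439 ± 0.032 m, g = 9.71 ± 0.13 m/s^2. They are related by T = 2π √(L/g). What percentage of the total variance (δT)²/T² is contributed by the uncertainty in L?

96.7%

(δT/T)² = (½·δL/L)² + (−½·δg/g)²
  L term: (0.5×0.0729)² = 0.00133
  g term: (-0.5×0.0134)² = 4.48e-05
Total = 0.00137. Share from L = 0.00133/0.00137 = 0.967.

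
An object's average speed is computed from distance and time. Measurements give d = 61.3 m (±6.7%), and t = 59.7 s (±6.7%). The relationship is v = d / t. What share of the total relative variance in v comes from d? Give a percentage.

50.0%

(δv/v)² = (1·δd/d)² + (-1·δt/t)²
  d term: (1×0.0670)² = 0.00449
  t term: (-1×0.0670)² = 0.00449
Total = 0.00898. Share from d = 0.00449/0.00898 = 0.500.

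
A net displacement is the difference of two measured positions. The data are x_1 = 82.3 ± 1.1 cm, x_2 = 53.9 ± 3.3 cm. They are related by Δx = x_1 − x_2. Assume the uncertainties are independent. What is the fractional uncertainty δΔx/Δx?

0.122

Sums and differences: (δΔx)² = Σ (cᵢ δxᵢ)².
  (δx_1)² = 1.21;  (δx_2)² = 10.9
δΔx = √(12.1) = 3.48 cm
Δx = 28.4 cm, so δΔx/Δx = 3.48/28.4 = 0.122.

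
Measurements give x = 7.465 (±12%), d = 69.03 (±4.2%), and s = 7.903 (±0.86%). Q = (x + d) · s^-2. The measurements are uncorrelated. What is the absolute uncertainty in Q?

0.0530

Let u = x + d = 76.50. δu = √(δx² + δd²) = √(0.802 + 8.41) = 3.03, so δu/u = 0.0397.
Q is then a monomial in u, s:
δQ/Q = √((δu/u)² + (-2·δs/s)²) = √(0.00157 + 0.000296) = 0.0432
Q = 1.225, so δQ = 0.0432 × 1.225 = 0.0530.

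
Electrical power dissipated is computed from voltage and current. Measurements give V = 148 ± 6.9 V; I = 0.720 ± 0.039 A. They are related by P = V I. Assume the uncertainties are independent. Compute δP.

Since P is a product/quotient, work with relative uncertainties:
  (1·δV/V)² = (1×0.0466)² = 0.00217;  (1·δI/I)² = (1×0.0542)² = 0.00293
δP/P = √(0.00511) = 0.0715
P = 107 W, so δP = 0.0715 × 107 = 7.62 W.

7.62 W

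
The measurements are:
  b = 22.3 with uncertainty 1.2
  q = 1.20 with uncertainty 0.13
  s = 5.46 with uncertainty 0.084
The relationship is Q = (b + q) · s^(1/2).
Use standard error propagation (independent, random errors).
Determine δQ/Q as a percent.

5.19%

Let u = b + q = 23.5. δu = √(δb² + δq²) = √(1.44 + 0.0169) = 1.21, so δu/u = 0.0514.
Q is then a monomial in u, s:
δQ/Q = √((δu/u)² + (½·δs/s)²) = √(0.00264 + 5.92e-05) = 0.0519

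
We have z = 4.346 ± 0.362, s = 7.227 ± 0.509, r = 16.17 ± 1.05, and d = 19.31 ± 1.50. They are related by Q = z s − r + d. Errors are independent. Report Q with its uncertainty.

Let p = z·s = 31.41. δp/p = √((1·δz/z)² + (1·δs/s)²) = √(0.00694 + 0.00496) = 0.109, so δp = 3.43.
Q = p − r + d: δQ = √(δp² + δr² + δd²) = √(11.7 + 1.10 + 2.25) = 3.88
Q = 34.55.

34.55 ± 3.88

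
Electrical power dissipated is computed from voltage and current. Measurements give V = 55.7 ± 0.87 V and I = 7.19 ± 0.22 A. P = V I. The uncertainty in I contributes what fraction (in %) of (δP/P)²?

(δP/P)² = (1·δV/V)² + (1·δI/I)²
  V term: (1×0.0156)² = 0.000244
  I term: (1×0.0306)² = 0.000936
Total = 0.00118. Share from I = 0.000936/0.00118 = 0.793.

79.3%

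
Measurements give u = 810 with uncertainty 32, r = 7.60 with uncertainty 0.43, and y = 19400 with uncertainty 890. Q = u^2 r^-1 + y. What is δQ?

Let p = u^2·r^-1 = 86300. δp/p = √((2·δu/u)² + (-1·δr/r)²) = √(0.00624 + 0.00320) = 0.0972, so δp = 8390.
Q = p + y: δQ = √(δp² + δy²) = √(7.04e+07 + 7.92e+05) = 8440

8440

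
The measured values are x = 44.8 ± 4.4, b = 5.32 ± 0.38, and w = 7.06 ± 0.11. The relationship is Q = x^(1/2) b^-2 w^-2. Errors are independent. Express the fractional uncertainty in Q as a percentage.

Each factor contributes (exponent × relative error)² to (δQ/Q)²:
  (½·δx/x)² = (0.5×0.0982)² = 0.00241;  (-2·δb/b)² = (-2×0.0714)² = 0.0204;  (-2·δw/w)² = (-2×0.0156)² = 0.000971
δQ/Q = √(0.0238) = 0.154

15.4%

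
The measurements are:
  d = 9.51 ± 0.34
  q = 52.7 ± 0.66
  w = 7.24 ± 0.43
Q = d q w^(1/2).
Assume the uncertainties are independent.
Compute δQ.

64.9

For a monomial Q ∝ d, q, w^(1/2), fractional errors add in quadrature:
  (1·δd/d)² = (1×0.0358)² = 0.00128;  (1·δq/q)² = (1×0.0125)² = 0.000157;  (½·δw/w)² = (0.5×0.0594)² = 0.000882
δQ/Q = √(0.00232) = 0.0481
Q = 1350, so δQ = 0.0481 × 1350 = 64.9.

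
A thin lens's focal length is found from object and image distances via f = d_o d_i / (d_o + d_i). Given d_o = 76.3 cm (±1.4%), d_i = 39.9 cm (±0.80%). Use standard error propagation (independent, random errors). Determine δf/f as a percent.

∂f/∂d_o = (d_i/(d_o+d_i))² = 0.118;  ∂f/∂d_i = (d_o/(d_o+d_i))² = 0.431
δf = √((∂f/∂d_o · δd_o)² + (∂f/∂d_i · δd_i)²) = √(0.0159 + 0.0189) = 0.187 cm
f = 26.2 cm, so δf/f = 0.187/26.2 = 0.00712.

0.712%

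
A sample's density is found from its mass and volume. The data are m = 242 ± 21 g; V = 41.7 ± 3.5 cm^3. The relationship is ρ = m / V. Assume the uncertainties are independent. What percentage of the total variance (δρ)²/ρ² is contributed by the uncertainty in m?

51.7%

(δρ/ρ)² = (1·δm/m)² + (-1·δV/V)²
  m term: (1×0.0868)² = 0.00753
  V term: (-1×0.0839)² = 0.00704
Total = 0.0146. Share from m = 0.00753/0.0146 = 0.517.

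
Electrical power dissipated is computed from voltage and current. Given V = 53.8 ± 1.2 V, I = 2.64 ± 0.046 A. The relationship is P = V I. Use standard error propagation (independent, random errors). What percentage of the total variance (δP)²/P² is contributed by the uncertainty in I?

(δP/P)² = (1·δV/V)² + (1·δI/I)²
  V term: (1×0.0223)² = 0.000498
  I term: (1×0.0174)² = 0.000304
Total = 0.000801. Share from I = 0.000304/0.000801 = 0.379.

37.9%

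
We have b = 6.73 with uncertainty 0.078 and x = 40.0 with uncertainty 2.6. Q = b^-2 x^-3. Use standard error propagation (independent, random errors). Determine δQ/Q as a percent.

Relative error in a monomial: (δQ/Q)² = Σ (nᵢ · δxᵢ/xᵢ)².
  (-2·δb/b)² = (-2×0.0116)² = 0.000537;  (-3·δx/x)² = (-3×0.0650)² = 0.0380
δQ/Q = √(0.0386) = 0.196

19.6%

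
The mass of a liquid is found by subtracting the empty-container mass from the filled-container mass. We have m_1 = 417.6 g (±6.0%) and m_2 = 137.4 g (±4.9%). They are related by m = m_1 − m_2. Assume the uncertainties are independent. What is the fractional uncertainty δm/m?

0.0926

m is a linear combination, so absolute uncertainties add in quadrature:
  (δm_1)² = 628;  (δm_2)² = 45.3
δm = √(673) = 25.9 g
m = 280.2 g, so δm/m = 25.9/280.2 = 0.0926.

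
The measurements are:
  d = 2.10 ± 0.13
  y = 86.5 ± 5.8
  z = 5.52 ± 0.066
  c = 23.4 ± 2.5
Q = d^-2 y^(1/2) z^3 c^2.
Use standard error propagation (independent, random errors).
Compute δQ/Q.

0.252

Products/powers → add relative errors in quadrature, weighted by exponent:
  (-2·δd/d)² = (-2×0.0619)² = 0.0153;  (½·δy/y)² = (0.5×0.0671)² = 0.00112;  (3·δz/z)² = (3×0.0120)² = 0.00129;  (2·δc/c)² = (2×0.107)² = 0.0457
δQ/Q = √(0.0634) = 0.252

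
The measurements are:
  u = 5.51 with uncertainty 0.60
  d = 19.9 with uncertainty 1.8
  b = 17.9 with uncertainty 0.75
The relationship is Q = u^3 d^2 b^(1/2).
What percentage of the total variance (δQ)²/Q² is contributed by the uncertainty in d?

23.4%

(δQ/Q)² = (3·δu/u)² + (2·δd/d)² + (½·δb/b)²
  u term: (3×0.109)² = 0.107
  d term: (2×0.0905)² = 0.0327
  b term: (0.5×0.0419)² = 0.000439
Total = 0.140. Share from d = 0.0327/0.140 = 0.234.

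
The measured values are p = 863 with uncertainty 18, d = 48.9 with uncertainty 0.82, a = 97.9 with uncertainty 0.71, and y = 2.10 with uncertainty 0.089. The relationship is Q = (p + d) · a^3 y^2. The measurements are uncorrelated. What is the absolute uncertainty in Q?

3.39e+08

Let u = p + d = 912. δu = √(δp² + δd²) = √(324 + 0.672) = 18.0, so δu/u = 0.0198.
Q is then a monomial in u, a, y:
δQ/Q = √((δu/u)² + (3·δa/a)² + (2·δy/y)²) = √(0.000390 + 0.000473 + 0.00718) = 0.0897
Q = 3.77e+09, so δQ = 0.0897 × 3.77e+09 = 3.39e+08.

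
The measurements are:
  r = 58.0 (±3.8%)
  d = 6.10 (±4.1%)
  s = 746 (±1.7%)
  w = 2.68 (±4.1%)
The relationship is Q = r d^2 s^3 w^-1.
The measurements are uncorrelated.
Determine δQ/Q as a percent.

11.2%

Q is a product of powers, so relative uncertainties combine in quadrature:
  (1·δr/r)² = (1×0.0380)² = 0.00144;  (2·δd/d)² = (2×0.0410)² = 0.00672;  (3·δs/s)² = (3×0.0170)² = 0.00260;  (-1·δw/w)² = (-1×0.0410)² = 0.00168
δQ/Q = √(0.0124) = 0.112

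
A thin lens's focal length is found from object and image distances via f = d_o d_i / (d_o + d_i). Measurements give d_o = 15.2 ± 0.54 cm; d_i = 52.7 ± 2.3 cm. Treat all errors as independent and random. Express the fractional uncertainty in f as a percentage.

2.93%

∂f/∂d_o = (d_i/(d_o+d_i))² = 0.602;  ∂f/∂d_i = (d_o/(d_o+d_i))² = 0.0501
δf = √((∂f/∂d_o · δd_o)² + (∂f/∂d_i · δd_i)²) = √(0.106 + 0.0133) = 0.345 cm
f = 11.8 cm, so δf/f = 0.345/11.8 = 0.0293.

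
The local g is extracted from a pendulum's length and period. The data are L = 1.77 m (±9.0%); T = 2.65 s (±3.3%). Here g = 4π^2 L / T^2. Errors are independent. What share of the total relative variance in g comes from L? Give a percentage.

65.0%

(δg/g)² = (1·δL/L)² + (-2·δT/T)²
  L term: (1×0.0900)² = 0.00810
  T term: (-2×0.0330)² = 0.00436
Total = 0.0125. Share from L = 0.00810/0.0125 = 0.650.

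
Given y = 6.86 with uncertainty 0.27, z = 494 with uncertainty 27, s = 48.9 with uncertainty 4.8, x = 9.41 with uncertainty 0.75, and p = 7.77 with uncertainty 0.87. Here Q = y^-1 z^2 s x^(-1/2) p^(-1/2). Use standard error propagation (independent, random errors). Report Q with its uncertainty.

Q is a product of powers, so relative uncertainties combine in quadrature:
  (-1·δy/y)² = (-1×0.0394)² = 0.00155;  (2·δz/z)² = (2×0.0547)² = 0.0119;  (1·δs/s)² = (1×0.0982)² = 0.00964;  (−½·δx/x)² = (-0.5×0.0797)² = 0.00159;  (−½·δp/p)² = (-0.5×0.112)² = 0.00313
δQ/Q = √(0.0279) = 0.167
Q = 2.03e+05, so δQ = 0.167 × 2.03e+05 = 34000.

(2.03 ± 0.340) × 10^5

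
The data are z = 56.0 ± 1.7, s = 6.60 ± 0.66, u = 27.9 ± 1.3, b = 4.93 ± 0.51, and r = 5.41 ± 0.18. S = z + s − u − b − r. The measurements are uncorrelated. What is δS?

Absolute uncertainties add in quadrature for a linear combination:
  (δz)² = 2.89;  (δs)² = 0.436;  (δu)² = 1.69;  (δb)² = 0.260;  (δr)² = 0.0324
δS = √(5.31) = 2.30

2.30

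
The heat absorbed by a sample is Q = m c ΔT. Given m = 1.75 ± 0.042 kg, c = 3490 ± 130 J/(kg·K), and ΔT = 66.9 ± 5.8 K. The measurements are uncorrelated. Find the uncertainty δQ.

Since Q is a product/quotient, work with relative uncertainties:
  (1·δm/m)² = (1×0.0240)² = 0.000576;  (1·δc/c)² = (1×0.0372)² = 0.00139;  (1·δΔT/ΔT)² = (1×0.0867)² = 0.00752
δQ/Q = √(0.00948) = 0.0974
Q = 4.09e+05 J, so δQ = 0.0974 × 4.09e+05 = 39800 J.

39800 J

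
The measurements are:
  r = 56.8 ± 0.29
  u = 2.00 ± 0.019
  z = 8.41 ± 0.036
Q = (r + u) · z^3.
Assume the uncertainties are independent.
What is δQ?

481

Let w = r + u = 58.8. δw = √(δr² + δu²) = √(0.0841 + 0.000361) = 0.291, so δw/w = 0.00494.
Q is then a monomial in w, z:
δQ/Q = √((δw/w)² + (3·δz/z)²) = √(2.44e-05 + 0.000165) = 0.0138
Q = 35000, so δQ = 0.0138 × 35000 = 481.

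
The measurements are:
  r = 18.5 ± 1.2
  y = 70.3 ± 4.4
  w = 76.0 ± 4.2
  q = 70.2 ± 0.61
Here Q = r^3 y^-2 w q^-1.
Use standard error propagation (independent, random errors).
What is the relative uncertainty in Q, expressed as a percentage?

23.8%

Products/powers → add relative errors in quadrature, weighted by exponent:
  (3·δr/r)² = (3×0.0649)² = 0.0379;  (-2·δy/y)² = (-2×0.0626)² = 0.0157;  (1·δw/w)² = (1×0.0553)² = 0.00305;  (-1·δq/q)² = (-1×0.00869)² = 7.55e-05
δQ/Q = √(0.0567) = 0.238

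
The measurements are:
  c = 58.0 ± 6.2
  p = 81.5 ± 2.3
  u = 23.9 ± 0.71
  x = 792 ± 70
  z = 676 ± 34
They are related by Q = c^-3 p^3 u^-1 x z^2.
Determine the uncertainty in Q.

1.51e+07

Q is a product of powers, so relative uncertainties combine in quadrature:
  (-3·δc/c)² = (-3×0.107)² = 0.103;  (3·δp/p)² = (3×0.0282)² = 0.00717;  (-1·δu/u)² = (-1×0.0297)² = 0.000883;  (1·δx/x)² = (1×0.0884)² = 0.00781;  (2·δz/z)² = (2×0.0503)² = 0.0101
δQ/Q = √(0.129) = 0.359
Q = 4.2e+07, so δQ = 0.359 × 4.2e+07 = 1.51e+07.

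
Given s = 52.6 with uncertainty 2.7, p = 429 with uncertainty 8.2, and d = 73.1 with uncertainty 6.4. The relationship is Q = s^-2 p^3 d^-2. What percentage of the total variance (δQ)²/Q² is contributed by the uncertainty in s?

23.7%

(δQ/Q)² = (-2·δs/s)² + (3·δp/p)² + (-2·δd/d)²
  s term: (-2×0.0513)² = 0.0105
  p term: (3×0.0191)² = 0.00329
  d term: (-2×0.0876)² = 0.0307
Total = 0.0445. Share from s = 0.0105/0.0445 = 0.237.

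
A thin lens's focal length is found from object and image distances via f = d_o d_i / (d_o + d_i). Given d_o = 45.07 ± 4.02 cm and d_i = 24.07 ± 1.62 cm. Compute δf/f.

∂f/∂d_o = (d_i/(d_o+d_i))² = 0.121;  ∂f/∂d_i = (d_o/(d_o+d_i))² = 0.425
δf = √((∂f/∂d_o · δd_o)² + (∂f/∂d_i · δd_i)²) = √(0.237 + 0.474) = 0.843 cm
f = 15.69 cm, so δf/f = 0.843/15.69 = 0.0537.

0.0537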